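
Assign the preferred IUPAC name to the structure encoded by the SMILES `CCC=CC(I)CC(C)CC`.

5-iodo-7-methylnon-3-ene

The longest chain bearing the multiple bond is 9 carbons long (nonane).
There is one C=C double bond, indicated by the ending -ene.
Number the chain so that numbering from this end puts the double bond at C-3 rather than C-6.
With this numbering: the double bond between C-3 and C-4; an iodo group at C-5; a methyl group at C-7.
The substituents are ordered alphabetically, ignoring any di-/tri- multipliers.
The name is 5-iodo-7-methylnon-3-ene.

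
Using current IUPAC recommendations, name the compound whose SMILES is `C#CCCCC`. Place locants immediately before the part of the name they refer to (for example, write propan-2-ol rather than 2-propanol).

The longest carbon chain that includes the multiple bond has 6 carbons, so the parent hydride is hexane.
The chain contains a C≡C triple bond, so the unsaturation ending is -yne.
Number the chain so that numbering from this end puts the triple bond at C-1 rather than C-5.
With this numbering: the triple bond between C-1 and C-2.
Putting it together: hex-1-yne.

hex-1-yne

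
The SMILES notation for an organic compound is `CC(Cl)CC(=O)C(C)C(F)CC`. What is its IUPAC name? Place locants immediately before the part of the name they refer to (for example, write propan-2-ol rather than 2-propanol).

2-chloro-6-fluoro-5-methyloctan-4-one

The longest carbon chain that includes the carbonyl has 8 carbons, so the parent hydride is octane.
The highest-priority functional group is a ketone (C=O on an internal carbon), so the name ends in -one.
The numbering direction is chosen so that numbering from this end puts the carbonyl group at C-4 rather than C-5.
With this numbering: the carbonyl at C-4; a chloro group at C-2; a fluoro group at C-6; a methyl group at C-5.
Substituent prefixes are cited in alphabetical order (multiplying prefixes like di-/tri- are ignored for ordering).
Putting it together: 2-chloro-6-fluoro-5-methyloctan-4-one.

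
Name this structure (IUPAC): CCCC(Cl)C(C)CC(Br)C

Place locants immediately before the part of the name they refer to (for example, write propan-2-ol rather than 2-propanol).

The parent chain contains 8 carbons (octane).
Number the chain so that the substituent locant set {2,4,5} is lower than {4,5,7} at the first point of difference.
That gives a bromo group at C-2; a chloro group at C-5; a methyl group at C-4.
Prefixes are listed alphabetically: bromo, chloro, methyl.
Assembling the pieces gives 2-bromo-5-chloro-4-methyloctane.

2-bromo-5-chloro-4-methyloctane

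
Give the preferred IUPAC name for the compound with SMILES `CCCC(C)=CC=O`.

Counting along the main chain through the –CHO group and the multiple bond gives 6 carbons: the parent is hexane.
An aldehyde (terminal –CHO) is the principal characteristic group, giving the suffix -al.
There is one C=C double bond, indicated by the ending -ene.
The numbering direction is chosen so that the aldehyde carbon is C-1 by definition.
With this numbering: the double bond between C-2 and C-3; a methyl group at C-3.
The name is 3-methylhex-2-enal.

3-methylhex-2-enal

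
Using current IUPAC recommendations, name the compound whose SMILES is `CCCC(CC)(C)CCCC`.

The longest continuous carbon chain has 8 atoms, so the parent hydride is octane.
Choose the numbering such that the substituent locant set {4,4} is lower than {5,5} at the first point of difference.
That gives an ethyl group at C-4; a methyl group at C-4.
Prefixes are listed alphabetically: ethyl, methyl.
Putting it together: 4-ethyl-4-methyloctane.

4-ethyl-4-methyloctane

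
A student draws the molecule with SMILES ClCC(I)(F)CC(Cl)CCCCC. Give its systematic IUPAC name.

1,4-dichloro-2-fluoro-2-iodononane

The longest continuous carbon chain has 9 atoms, so the parent hydride is nonane.
Choose the numbering such that the substituent locant set {1,2,2,4} is lower than {6,8,8,9} at the first point of difference.
With this numbering: chloro groups at C-1 and C-4; a fluoro group at C-2; an iodo group at C-2.
Prefixes are listed alphabetically: chloro, fluoro, iodo.
Assembling the pieces gives 1,4-dichloro-2-fluoro-2-iodononane.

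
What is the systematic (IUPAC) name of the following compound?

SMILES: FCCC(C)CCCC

The longest carbon chain is 7 atoms: the parent is heptane.
Choose the numbering such that the substituent locant set {1,3} is lower than {5,7} at the first point of difference.
With this numbering: a fluoro group at C-1; a methyl group at C-3.
Substituent prefixes are cited in alphabetical order (multiplying prefixes like di-/tri- are ignored for ordering).
Assembling the pieces gives 1-fluoro-3-methylheptane.

1-fluoro-3-methylheptane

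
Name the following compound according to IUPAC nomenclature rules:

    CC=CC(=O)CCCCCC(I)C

Counting along the main chain through the carbonyl and the multiple bond gives 11 carbons: the parent is undecane.
A ketone (C=O on an internal carbon) is the principal characteristic group, giving the suffix -one.
The chain contains a C=C double bond, so the unsaturation ending is -ene.
The numbering direction is chosen so that numbering from this end puts the carbonyl group at C-4 rather than C-8.
That gives the carbonyl at C-4; the double bond between C-2 and C-3; an iodo group at C-10.
The name is 10-iodoundec-2-en-4-one.

10-iodoundec-2-en-4-one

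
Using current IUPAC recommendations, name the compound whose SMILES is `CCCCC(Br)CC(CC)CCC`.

6-bromo-4-ethyldecane

The parent chain contains 10 carbons (decane).
The numbering direction is chosen so that the substituent locant set {4,6} is lower than {5,7} at the first point of difference.
With this numbering: a bromo group at C-6; an ethyl group at C-4.
Prefixes are listed alphabetically: bromo, ethyl.
Putting it together: 6-bromo-4-ethyldecane.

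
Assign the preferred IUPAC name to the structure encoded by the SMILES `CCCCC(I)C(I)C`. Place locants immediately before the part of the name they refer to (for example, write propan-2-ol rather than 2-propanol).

The parent chain contains 7 carbons (heptane).
Choose the numbering such that the substituent locant set {2,3} is lower than {5,6} at the first point of difference.
With this numbering: iodo groups at C-2 and C-3.
Assembling the pieces gives 2,3-diiodoheptane.

2,3-diiodoheptane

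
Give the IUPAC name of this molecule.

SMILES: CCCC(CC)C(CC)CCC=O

4,5-diethyloctanal

The longest chain bearing the –CHO group is 8 carbons long (octane).
An aldehyde (terminal –CHO) is the principal characteristic group, giving the suffix -al.
Choose the numbering such that the aldehyde carbon is C-1 by definition.
That gives ethyl groups at C-4 and C-5.
Putting it together: 4,5-diethyloctanal.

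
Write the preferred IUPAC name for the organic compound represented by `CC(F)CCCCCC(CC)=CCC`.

4-ethyl-10-fluoroundec-3-ene

The longest carbon chain that includes the multiple bond has 11 carbons, so the parent hydride is undecane.
A C=C double bond in the chain gives the infix -ene-.
The numbering direction is chosen so that numbering from this end puts the double bond at C-3 rather than C-8.
This places the double bond between C-3 and C-4; an ethyl group at C-4; a fluoro group at C-10.
Prefixes are listed alphabetically: ethyl, fluoro.
The name is 4-ethyl-10-fluoroundec-3-ene.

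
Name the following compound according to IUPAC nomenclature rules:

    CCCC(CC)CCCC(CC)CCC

4,8-diethylundecane

The longest continuous carbon chain has 11 atoms, so the parent hydride is undecane.
The molecule is symmetric, so either numbering direction gives the same locants.
This places ethyl groups at C-4 and C-8.
Assembling the pieces gives 4,8-diethylundecane.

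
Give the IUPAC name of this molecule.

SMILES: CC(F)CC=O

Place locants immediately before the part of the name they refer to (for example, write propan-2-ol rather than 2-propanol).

The longest carbon chain that includes the –CHO group has 4 carbons, so the parent hydride is butane.
The highest-priority functional group is an aldehyde (terminal –CHO), so the name ends in -al.
The numbering direction is chosen so that the aldehyde carbon is C-1 by definition.
This places a fluoro group at C-3.
The name is 3-fluorobutanal.

3-fluorobutanal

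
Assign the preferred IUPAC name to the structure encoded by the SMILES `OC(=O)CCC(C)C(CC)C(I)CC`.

5-ethyl-6-iodo-4-methyloctanoic acid

The longest chain bearing the –COOH group is 8 carbons long (octane).
The principal characteristic group is a carboxylic acid (terminal –COOH), named with the suffix -oic acid.
The numbering direction is chosen so that the carboxylic acid carbon is C-1 by definition.
With this numbering: an ethyl group at C-5; an iodo group at C-6; a methyl group at C-4.
The substituents are ordered alphabetically, ignoring any di-/tri- multipliers.
Putting it together: 5-ethyl-6-iodo-4-methyloctanoic acid.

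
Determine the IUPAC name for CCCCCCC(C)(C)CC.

3,3-dimethylnonane

The longest carbon chain is 9 atoms: the parent is nonane.
Number the chain so that the substituent locant set {3,3} is lower than {7,7} at the first point of difference.
That gives two methyl groups at C-3.
The name is 3,3-dimethylnonane.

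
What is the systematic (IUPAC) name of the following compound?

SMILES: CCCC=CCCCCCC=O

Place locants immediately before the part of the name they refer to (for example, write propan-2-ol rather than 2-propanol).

The longest carbon chain that includes the –CHO group and the multiple bond has 11 carbons, so the parent hydride is undecane.
An aldehyde (terminal –CHO) is the principal characteristic group, giving the suffix -al.
The chain contains a C=C double bond, so the unsaturation ending is -ene.
The numbering direction is chosen so that the aldehyde carbon is C-1 by definition.
This places the double bond between C-7 and C-8.
The name is undec-7-enal.

undec-7-enal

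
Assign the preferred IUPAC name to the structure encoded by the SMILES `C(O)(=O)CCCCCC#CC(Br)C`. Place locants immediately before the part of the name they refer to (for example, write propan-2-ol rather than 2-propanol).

9-bromodec-7-ynoic acid

Counting along the main chain through the –COOH group and the multiple bond gives 10 carbons: the parent is decane.
A carboxylic acid (terminal –COOH) is the principal characteristic group, giving the suffix -oic acid.
A C≡C triple bond in the chain gives the infix -yne-.
Number the chain so that the carboxylic acid carbon is C-1 by definition.
With this numbering: the triple bond between C-7 and C-8; a bromo group at C-9.
Assembling the pieces gives 9-bromodec-7-ynoic acid.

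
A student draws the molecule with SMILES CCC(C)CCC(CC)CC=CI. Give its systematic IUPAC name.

The longest chain bearing the multiple bond is 9 carbons long (nonane).
The chain contains a C=C double bond, so the unsaturation ending is -ene.
Number the chain so that numbering from this end puts the double bond at C-1 rather than C-8.
With this numbering: the double bond between C-1 and C-2; an ethyl group at C-4; an iodo group at C-1; a methyl group at C-7.
The substituents are ordered alphabetically, ignoring any di-/tri- multipliers.
Assembling the pieces gives 4-ethyl-1-iodo-7-methylnon-1-ene.

4-ethyl-1-iodo-7-methylnon-1-ene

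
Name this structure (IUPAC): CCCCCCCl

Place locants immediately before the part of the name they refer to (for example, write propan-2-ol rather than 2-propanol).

The longest carbon chain is 6 atoms: the parent is hexane.
The numbering direction is chosen so that the substituent locant set {1} is lower than {6} at the first point of difference.
This places a chloro group at C-1.
Putting it together: 1-chlorohexane.

1-chlorohexane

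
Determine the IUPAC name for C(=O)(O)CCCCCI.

Counting along the main chain through the –COOH group gives 6 carbons: the parent is hexane.
A carboxylic acid (terminal –COOH) is the principal characteristic group, giving the suffix -oic acid.
Choose the numbering such that the carboxylic acid carbon is C-1 by definition.
This places an iodo group at C-6.
Assembling the pieces gives 6-iodohexanoic acid.

6-iodohexanoic acid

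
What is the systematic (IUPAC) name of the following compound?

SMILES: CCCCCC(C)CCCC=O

5-methyldecanal

The longest chain bearing the –CHO group is 10 carbons long (decane).
The principal characteristic group is an aldehyde (terminal –CHO), named with the suffix -al.
Number the chain so that the aldehyde carbon is C-1 by definition.
This places a methyl group at C-5.
The name is 5-methyldecanal.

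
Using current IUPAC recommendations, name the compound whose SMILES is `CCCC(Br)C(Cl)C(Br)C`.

2,4-dibromo-3-chloroheptane

The longest carbon chain is 7 atoms: the parent is heptane.
The numbering direction is chosen so that the substituent locant set {2,3,4} is lower than {4,5,6} at the first point of difference.
That gives bromo groups at C-2 and C-4; a chloro group at C-3.
Prefixes are listed alphabetically: bromo, chloro.
Assembling the pieces gives 2,4-dibromo-3-chloroheptane.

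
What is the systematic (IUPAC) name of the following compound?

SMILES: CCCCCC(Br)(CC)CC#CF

4-bromo-4-ethyl-1-fluoronon-1-yne

Counting along the main chain through the multiple bond gives 9 carbons: the parent is nonane.
The chain contains a C≡C triple bond, so the unsaturation ending is -yne.
Choose the numbering such that numbering from this end puts the triple bond at C-1 rather than C-8.
That gives the triple bond between C-1 and C-2; a bromo group at C-4; an ethyl group at C-4; a fluoro group at C-1.
The substituents are ordered alphabetically, ignoring any di-/tri- multipliers.
The name is 4-bromo-4-ethyl-1-fluoronon-1-yne.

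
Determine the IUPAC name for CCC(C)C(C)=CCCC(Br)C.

The longest chain bearing the multiple bond is 9 carbons long (nonane).
A C=C double bond in the chain gives the infix -ene-.
The numbering direction is chosen so that numbering from this end puts the double bond at C-4 rather than C-5.
This places the double bond between C-4 and C-5; a bromo group at C-8; methyl groups at C-3 and C-4.
The substituents are ordered alphabetically, ignoring any di-/tri- multipliers.
Putting it together: 8-bromo-3,4-dimethylnon-4-ene.

8-bromo-3,4-dimethylnon-4-ene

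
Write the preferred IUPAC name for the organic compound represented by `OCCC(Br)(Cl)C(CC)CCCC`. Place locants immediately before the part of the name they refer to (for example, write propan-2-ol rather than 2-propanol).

The longest carbon chain that includes the –OH group has 8 carbons, so the parent hydride is octane.
The principal characteristic group is an alcohol (–OH), named with the suffix -ol.
Choose the numbering such that numbering from this end puts the hydroxyl group at C-1 rather than C-8.
That gives the hydroxyl at C-1; a bromo group at C-3; a chloro group at C-3; an ethyl group at C-4.
Prefixes are listed alphabetically: bromo, chloro, ethyl.
Putting it together: 3-bromo-3-chloro-4-ethyloctan-1-ol.

3-bromo-3-chloro-4-ethyloctan-1-ol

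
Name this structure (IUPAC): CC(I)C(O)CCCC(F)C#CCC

7-fluoro-2-iodoundec-8-yn-3-ol

The longest chain bearing the –OH group and the multiple bond is 11 carbons long (undecane).
An alcohol (–OH) is the principal characteristic group, giving the suffix -ol.
A C≡C triple bond in the chain gives the infix -yne-.
The numbering direction is chosen so that numbering from this end puts the hydroxyl group at C-3 rather than C-9.
This places the hydroxyl at C-3; the triple bond between C-8 and C-9; a fluoro group at C-7; an iodo group at C-2.
The substituents are ordered alphabetically, ignoring any di-/tri- multipliers.
Assembling the pieces gives 7-fluoro-2-iodoundec-8-yn-3-ol.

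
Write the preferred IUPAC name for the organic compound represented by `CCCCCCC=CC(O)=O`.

Counting along the main chain through the –COOH group and the multiple bond gives 9 carbons: the parent is nonane.
The principal characteristic group is a carboxylic acid (terminal –COOH), named with the suffix -oic acid.
The chain contains a C=C double bond, so the unsaturation ending is -ene.
The numbering direction is chosen so that the carboxylic acid carbon is C-1 by definition.
This places the double bond between C-2 and C-3.
Assembling the pieces gives non-2-enoic acid.

non-2-enoic acid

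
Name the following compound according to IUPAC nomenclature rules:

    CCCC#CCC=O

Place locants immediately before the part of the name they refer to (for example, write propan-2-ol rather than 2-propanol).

hept-3-ynal

The longest chain bearing the –CHO group and the multiple bond is 7 carbons long (heptane).
An aldehyde (terminal –CHO) is the principal characteristic group, giving the suffix -al.
There is one C≡C triple bond, indicated by the ending -yne.
The numbering direction is chosen so that the aldehyde carbon is C-1 by definition.
This places the triple bond between C-3 and C-4.
The name is hept-3-ynal.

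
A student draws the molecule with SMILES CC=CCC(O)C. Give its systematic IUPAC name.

hex-4-en-2-ol

Counting along the main chain through the –OH group and the multiple bond gives 6 carbons: the parent is hexane.
An alcohol (–OH) is the principal characteristic group, giving the suffix -ol.
A C=C double bond in the chain gives the infix -ene-.
Number the chain so that numbering from this end puts the hydroxyl group at C-2 rather than C-5.
This places the hydroxyl at C-2; the double bond between C-4 and C-5.
Assembling the pieces gives hex-4-en-2-ol.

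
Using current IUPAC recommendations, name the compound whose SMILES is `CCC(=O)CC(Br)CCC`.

The longest carbon chain that includes the carbonyl has 8 carbons, so the parent hydride is octane.
The principal characteristic group is a ketone (C=O on an internal carbon), named with the suffix -one.
Choose the numbering such that numbering from this end puts the carbonyl group at C-3 rather than C-6.
This places the carbonyl at C-3; a bromo group at C-5.
The name is 5-bromooctan-3-one.

5-bromooctan-3-one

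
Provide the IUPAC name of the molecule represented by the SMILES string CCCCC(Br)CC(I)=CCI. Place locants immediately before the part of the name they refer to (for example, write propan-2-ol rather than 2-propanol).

The longest carbon chain that includes the multiple bond has 9 carbons, so the parent hydride is nonane.
There is one C=C double bond, indicated by the ending -ene.
Number the chain so that numbering from this end puts the double bond at C-2 rather than C-7.
With this numbering: the double bond between C-2 and C-3; a bromo group at C-5; iodo groups at C-1 and C-3.
Prefixes are listed alphabetically: bromo, iodo.
Assembling the pieces gives 5-bromo-1,3-diiodonon-2-ene.

5-bromo-1,3-diiodonon-2-ene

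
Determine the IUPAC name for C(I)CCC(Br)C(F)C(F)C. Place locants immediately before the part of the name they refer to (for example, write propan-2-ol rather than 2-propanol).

The longest continuous carbon chain has 7 atoms, so the parent hydride is heptane.
The numbering direction is chosen so that the substituent locant set {1,4,5,6} is lower than {2,3,4,7} at the first point of difference.
That gives a bromo group at C-4; fluoro groups at C-5 and C-6; an iodo group at C-1.
The substituents are ordered alphabetically, ignoring any di-/tri- multipliers.
Assembling the pieces gives 4-bromo-5,6-difluoro-1-iodoheptane.

4-bromo-5,6-difluoro-1-iodoheptane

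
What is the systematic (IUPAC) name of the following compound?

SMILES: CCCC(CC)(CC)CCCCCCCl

The longest continuous carbon chain has 10 atoms, so the parent hydride is decane.
Choose the numbering such that the substituent locant set {1,7,7} is lower than {4,4,10} at the first point of difference.
With this numbering: a chloro group at C-1; two ethyl groups at C-7.
Substituent prefixes are cited in alphabetical order (multiplying prefixes like di-/tri- are ignored for ordering).
Putting it together: 1-chloro-7,7-diethyldecane.

1-chloro-7,7-diethyldecane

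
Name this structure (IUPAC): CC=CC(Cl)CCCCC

The longest carbon chain that includes the multiple bond has 9 carbons, so the parent hydride is nonane.
The chain contains a C=C double bond, so the unsaturation ending is -ene.
Number the chain so that numbering from this end puts the double bond at C-2 rather than C-7.
With this numbering: the double bond between C-2 and C-3; a chloro group at C-4.
The name is 4-chloronon-2-ene.

4-chloronon-2-ene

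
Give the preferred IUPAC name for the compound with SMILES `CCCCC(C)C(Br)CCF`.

The parent chain contains 8 carbons (octane).
Choose the numbering such that the substituent locant set {1,3,4} is lower than {5,6,8} at the first point of difference.
That gives a bromo group at C-3; a fluoro group at C-1; a methyl group at C-4.
Substituent prefixes are cited in alphabetical order (multiplying prefixes like di-/tri- are ignored for ordering).
Putting it together: 3-bromo-1-fluoro-4-methyloctane.

3-bromo-1-fluoro-4-methyloctane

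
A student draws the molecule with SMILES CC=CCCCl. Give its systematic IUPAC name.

The longest chain bearing the multiple bond is 5 carbons long (pentane).
The chain contains a C=C double bond, so the unsaturation ending is -ene.
Number the chain so that numbering from this end puts the double bond at C-2 rather than C-3.
This places the double bond between C-2 and C-3; a chloro group at C-5.
Putting it together: 5-chloropent-2-ene.

5-chloropent-2-ene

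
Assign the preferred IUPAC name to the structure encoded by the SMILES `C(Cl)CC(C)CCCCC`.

1-chloro-3-methyloctane

The longest carbon chain is 8 atoms: the parent is octane.
The numbering direction is chosen so that the substituent locant set {1,3} is lower than {6,8} at the first point of difference.
This places a chloro group at C-1; a methyl group at C-3.
The substituents are ordered alphabetically, ignoring any di-/tri- multipliers.
The name is 1-chloro-3-methyloctane.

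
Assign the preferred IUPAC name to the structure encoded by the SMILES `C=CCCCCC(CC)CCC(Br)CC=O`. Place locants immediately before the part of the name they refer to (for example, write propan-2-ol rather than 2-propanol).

Counting along the main chain through the –CHO group and the multiple bond gives 12 carbons: the parent is dodecane.
The highest-priority functional group is an aldehyde (terminal –CHO), so the name ends in -al.
The chain contains a C=C double bond, so the unsaturation ending is -ene.
Number the chain so that the aldehyde carbon is C-1 by definition.
That gives the double bond between C-11 and C-12; a bromo group at C-3; an ethyl group at C-6.
Prefixes are listed alphabetically: bromo, ethyl.
Putting it together: 3-bromo-6-ethyldodec-11-enal.

3-bromo-6-ethyldodec-11-enal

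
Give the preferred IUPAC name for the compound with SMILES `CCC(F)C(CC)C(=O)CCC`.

The longest carbon chain that includes the carbonyl has 8 carbons, so the parent hydride is octane.
A ketone (C=O on an internal carbon) is the principal characteristic group, giving the suffix -one.
Choose the numbering such that numbering from this end puts the carbonyl group at C-4 rather than C-5.
This places the carbonyl at C-4; an ethyl group at C-5; a fluoro group at C-6.
Prefixes are listed alphabetically: ethyl, fluoro.
The name is 5-ethyl-6-fluorooctan-4-one.

5-ethyl-6-fluorooctan-4-one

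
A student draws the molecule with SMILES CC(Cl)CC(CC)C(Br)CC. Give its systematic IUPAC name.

The longest continuous carbon chain has 7 atoms, so the parent hydride is heptane.
Choose the numbering such that the substituent locant set {2,4,5} is lower than {3,4,6} at the first point of difference.
With this numbering: a bromo group at C-5; a chloro group at C-2; an ethyl group at C-4.
The substituents are ordered alphabetically, ignoring any di-/tri- multipliers.
Putting it together: 5-bromo-2-chloro-4-ethylheptane.

5-bromo-2-chloro-4-ethylheptane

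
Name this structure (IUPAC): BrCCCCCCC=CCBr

1,9-dibromonon-2-ene

The longest carbon chain that includes the multiple bond has 9 carbons, so the parent hydride is nonane.
There is one C=C double bond, indicated by the ending -ene.
The numbering direction is chosen so that numbering from this end puts the double bond at C-2 rather than C-7.
This places the double bond between C-2 and C-3; bromo groups at C-1 and C-9.
Assembling the pieces gives 1,9-dibromonon-2-ene.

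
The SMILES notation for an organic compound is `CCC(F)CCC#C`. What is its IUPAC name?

The longest chain bearing the multiple bond is 7 carbons long (heptane).
There is one C≡C triple bond, indicated by the ending -yne.
Number the chain so that numbering from this end puts the triple bond at C-1 rather than C-6.
That gives the triple bond between C-1 and C-2; a fluoro group at C-5.
The name is 5-fluorohept-1-yne.

5-fluorohept-1-yne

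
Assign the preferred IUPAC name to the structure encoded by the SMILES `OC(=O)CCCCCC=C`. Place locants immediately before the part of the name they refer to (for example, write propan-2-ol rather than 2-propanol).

The longest carbon chain that includes the –COOH group and the multiple bond has 8 carbons, so the parent hydride is octane.
A carboxylic acid (terminal –COOH) is the principal characteristic group, giving the suffix -oic acid.
The chain contains a C=C double bond, so the unsaturation ending is -ene.
The numbering direction is chosen so that the carboxylic acid carbon is C-1 by definition.
With this numbering: the double bond between C-7 and C-8.
Assembling the pieces gives oct-7-enoic acid.

oct-7-enoic acid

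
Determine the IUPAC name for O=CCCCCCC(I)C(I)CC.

7,8-diiododecanal

The longest carbon chain that includes the –CHO group has 10 carbons, so the parent hydride is decane.
The highest-priority functional group is an aldehyde (terminal –CHO), so the name ends in -al.
Number the chain so that the aldehyde carbon is C-1 by definition.
With this numbering: iodo groups at C-7 and C-8.
Assembling the pieces gives 7,8-diiododecanal.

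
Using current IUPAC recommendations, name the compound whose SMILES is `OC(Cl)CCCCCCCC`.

1-chlorononan-1-ol

The longest carbon chain that includes the –OH group has 9 carbons, so the parent hydride is nonane.
An alcohol (–OH) is the principal characteristic group, giving the suffix -ol.
Number the chain so that numbering from this end puts the hydroxyl group at C-1 rather than C-9.
With this numbering: the hydroxyl at C-1; a chloro group at C-1.
Assembling the pieces gives 1-chlorononan-1-ol.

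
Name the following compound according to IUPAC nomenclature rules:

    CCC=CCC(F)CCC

6-fluoronon-3-ene

The longest carbon chain that includes the multiple bond has 9 carbons, so the parent hydride is nonane.
A C=C double bond in the chain gives the infix -ene-.
Choose the numbering such that numbering from this end puts the double bond at C-3 rather than C-6.
This places the double bond between C-3 and C-4; a fluoro group at C-6.
Assembling the pieces gives 6-fluoronon-3-ene.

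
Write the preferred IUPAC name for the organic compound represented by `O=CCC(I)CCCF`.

6-fluoro-3-iodohexanal

Counting along the main chain through the –CHO group gives 6 carbons: the parent is hexane.
The principal characteristic group is an aldehyde (terminal –CHO), named with the suffix -al.
The numbering direction is chosen so that the aldehyde carbon is C-1 by definition.
That gives a fluoro group at C-6; an iodo group at C-3.
The substituents are ordered alphabetically, ignoring any di-/tri- multipliers.
The name is 6-fluoro-3-iodohexanal.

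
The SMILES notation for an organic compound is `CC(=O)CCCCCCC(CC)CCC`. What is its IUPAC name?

The longest carbon chain that includes the carbonyl has 12 carbons, so the parent hydride is dodecane.
The highest-priority functional group is a ketone (C=O on an internal carbon), so the name ends in -one.
Choose the numbering such that numbering from this end puts the carbonyl group at C-2 rather than C-11.
With this numbering: the carbonyl at C-2; an ethyl group at C-9.
Putting it together: 9-ethyldodecan-2-one.

9-ethyldodecan-2-one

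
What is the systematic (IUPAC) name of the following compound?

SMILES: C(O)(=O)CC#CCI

The longest carbon chain that includes the –COOH group and the multiple bond has 5 carbons, so the parent hydride is pentane.
A carboxylic acid (terminal –COOH) is the principal characteristic group, giving the suffix -oic acid.
A C≡C triple bond in the chain gives the infix -yne-.
Choose the numbering such that the carboxylic acid carbon is C-1 by definition.
This places the triple bond between C-3 and C-4; an iodo group at C-5.
The name is 5-iodopent-3-ynoic acid.

5-iodopent-3-ynoic acid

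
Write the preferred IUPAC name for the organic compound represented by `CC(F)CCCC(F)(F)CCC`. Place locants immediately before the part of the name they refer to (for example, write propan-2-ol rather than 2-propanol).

2,6,6-trifluorononane

The parent chain contains 9 carbons (nonane).
Number the chain so that the substituent locant set {2,6,6} is lower than {4,4,8} at the first point of difference.
With this numbering: fluoro groups at C-2 and C-6 (×2).
The name is 2,6,6-trifluorononane.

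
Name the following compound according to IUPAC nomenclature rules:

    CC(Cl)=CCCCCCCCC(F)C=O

The longest chain bearing the –CHO group and the multiple bond is 12 carbons long (dodecane).
The principal characteristic group is an aldehyde (terminal –CHO), named with the suffix -al.
A C=C double bond in the chain gives the infix -ene-.
Choose the numbering such that the aldehyde carbon is C-1 by definition.
With this numbering: the double bond between C-10 and C-11; a chloro group at C-11; a fluoro group at C-2.
Prefixes are listed alphabetically: chloro, fluoro.
The name is 11-chloro-2-fluorododec-10-enal.

11-chloro-2-fluorododec-10-enal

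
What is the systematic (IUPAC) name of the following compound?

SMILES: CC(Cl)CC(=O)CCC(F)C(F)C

2-chloro-7,8-difluorononan-4-one

Counting along the main chain through the carbonyl gives 9 carbons: the parent is nonane.
The highest-priority functional group is a ketone (C=O on an internal carbon), so the name ends in -one.
Choose the numbering such that numbering from this end puts the carbonyl group at C-4 rather than C-6.
With this numbering: the carbonyl at C-4; a chloro group at C-2; fluoro groups at C-7 and C-8.
Substituent prefixes are cited in alphabetical order (multiplying prefixes like di-/tri- are ignored for ordering).
The name is 2-chloro-7,8-difluorononan-4-one.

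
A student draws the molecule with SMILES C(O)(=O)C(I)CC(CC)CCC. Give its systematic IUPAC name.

The longest chain bearing the –COOH group is 7 carbons long (heptane).
A carboxylic acid (terminal –COOH) is the principal characteristic group, giving the suffix -oic acid.
Choose the numbering such that the carboxylic acid carbon is C-1 by definition.
With this numbering: an ethyl group at C-4; an iodo group at C-2.
Prefixes are listed alphabetically: ethyl, iodo.
Putting it together: 4-ethyl-2-iodoheptanoic acid.

4-ethyl-2-iodoheptanoic acid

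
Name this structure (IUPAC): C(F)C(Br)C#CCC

The longest carbon chain that includes the multiple bond has 6 carbons, so the parent hydride is hexane.
A C≡C triple bond in the chain gives the infix -yne-.
Choose the numbering such that the substituent locant set {1,2} is lower than {5,6} at the first point of difference.
That gives the triple bond between C-3 and C-4; a bromo group at C-2; a fluoro group at C-1.
Substituent prefixes are cited in alphabetical order (multiplying prefixes like di-/tri- are ignored for ordering).
Assembling the pieces gives 2-bromo-1-fluorohex-3-yne.

2-bromo-1-fluorohex-3-yne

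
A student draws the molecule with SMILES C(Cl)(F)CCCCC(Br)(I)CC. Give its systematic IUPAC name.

6-bromo-1-chloro-1-fluoro-6-iodooctane

The parent chain contains 8 carbons (octane).
Choose the numbering such that the substituent locant set {1,1,6,6} is lower than {3,3,8,8} at the first point of difference.
This places a bromo group at C-6; a chloro group at C-1; a fluoro group at C-1; an iodo group at C-6.
Prefixes are listed alphabetically: bromo, chloro, fluoro, iodo.
Assembling the pieces gives 6-bromo-1-chloro-1-fluoro-6-iodooctane.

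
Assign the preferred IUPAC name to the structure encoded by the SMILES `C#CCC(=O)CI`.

1-iodopent-4-yn-2-one

The longest carbon chain that includes the carbonyl and the multiple bond has 5 carbons, so the parent hydride is pentane.
The principal characteristic group is a ketone (C=O on an internal carbon), named with the suffix -one.
There is one C≡C triple bond, indicated by the ending -yne.
The numbering direction is chosen so that numbering from this end puts the carbonyl group at C-2 rather than C-4.
That gives the carbonyl at C-2; the triple bond between C-4 and C-5; an iodo group at C-1.
Putting it together: 1-iodopent-4-yn-2-one.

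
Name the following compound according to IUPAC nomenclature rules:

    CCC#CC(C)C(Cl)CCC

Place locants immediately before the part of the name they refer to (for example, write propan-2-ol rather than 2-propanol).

Counting along the main chain through the multiple bond gives 9 carbons: the parent is nonane.
There is one C≡C triple bond, indicated by the ending -yne.
Choose the numbering such that numbering from this end puts the triple bond at C-3 rather than C-6.
That gives the triple bond between C-3 and C-4; a chloro group at C-6; a methyl group at C-5.
The substituents are ordered alphabetically, ignoring any di-/tri- multipliers.
The name is 6-chloro-5-methylnon-3-yne.

6-chloro-5-methylnon-3-yne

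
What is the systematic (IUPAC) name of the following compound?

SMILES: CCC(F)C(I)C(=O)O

3-fluoro-2-iodopentanoic acid

The longest carbon chain that includes the –COOH group has 5 carbons, so the parent hydride is pentane.
The principal characteristic group is a carboxylic acid (terminal –COOH), named with the suffix -oic acid.
The numbering direction is chosen so that the carboxylic acid carbon is C-1 by definition.
With this numbering: a fluoro group at C-3; an iodo group at C-2.
Prefixes are listed alphabetically: fluoro, iodo.
Putting it together: 3-fluoro-2-iodopentanoic acid.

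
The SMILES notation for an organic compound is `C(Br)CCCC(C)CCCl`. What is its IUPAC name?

7-bromo-1-chloro-3-methylheptane

The parent chain contains 7 carbons (heptane).
Number the chain so that the substituent locant set {1,3,7} is lower than {1,5,7} at the first point of difference.
This places a bromo group at C-7; a chloro group at C-1; a methyl group at C-3.
Prefixes are listed alphabetically: bromo, chloro, methyl.
Putting it together: 7-bromo-1-chloro-3-methylheptane.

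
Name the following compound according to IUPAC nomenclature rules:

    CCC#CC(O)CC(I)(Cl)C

The longest carbon chain that includes the –OH group and the multiple bond has 8 carbons, so the parent hydride is octane.
An alcohol (–OH) is the principal characteristic group, giving the suffix -ol.
A C≡C triple bond in the chain gives the infix -yne-.
Choose the numbering such that numbering from this end puts the hydroxyl group at C-4 rather than C-5.
This places the hydroxyl at C-4; the triple bond between C-5 and C-6; a chloro group at C-2; an iodo group at C-2.
Prefixes are listed alphabetically: chloro, iodo.
Putting it together: 2-chloro-2-iodooct-5-yn-4-ol.

2-chloro-2-iodooct-5-yn-4-ol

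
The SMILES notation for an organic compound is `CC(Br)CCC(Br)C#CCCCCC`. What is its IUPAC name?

Counting along the main chain through the multiple bond gives 12 carbons: the parent is dodecane.
There is one C≡C triple bond, indicated by the ending -yne.
Number the chain so that the substituent locant set {2,5} is lower than {8,11} at the first point of difference.
This places the triple bond between C-6 and C-7; bromo groups at C-2 and C-5.
The name is 2,5-dibromododec-6-yne.

2,5-dibromododec-6-yne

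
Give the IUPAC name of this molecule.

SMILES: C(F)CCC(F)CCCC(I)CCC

The parent chain contains 11 carbons (undecane).
The numbering direction is chosen so that the substituent locant set {1,4,8} is lower than {4,8,11} at the first point of difference.
That gives fluoro groups at C-1 and C-4; an iodo group at C-8.
Substituent prefixes are cited in alphabetical order (multiplying prefixes like di-/tri- are ignored for ordering).
Assembling the pieces gives 1,4-difluoro-8-iodoundecane.

1,4-difluoro-8-iodoundecane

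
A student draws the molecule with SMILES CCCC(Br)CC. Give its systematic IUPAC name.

The parent chain contains 6 carbons (hexane).
Choose the numbering such that the substituent locant set {3} is lower than {4} at the first point of difference.
This places a bromo group at C-3.
Assembling the pieces gives 3-bromohexane.

3-bromohexane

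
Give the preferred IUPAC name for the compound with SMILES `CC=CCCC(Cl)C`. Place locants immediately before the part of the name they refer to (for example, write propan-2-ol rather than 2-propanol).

6-chlorohept-2-ene

The longest carbon chain that includes the multiple bond has 7 carbons, so the parent hydride is heptane.
There is one C=C double bond, indicated by the ending -ene.
Choose the numbering such that numbering from this end puts the double bond at C-2 rather than C-5.
With this numbering: the double bond between C-2 and C-3; a chloro group at C-6.
The name is 6-chlorohept-2-ene.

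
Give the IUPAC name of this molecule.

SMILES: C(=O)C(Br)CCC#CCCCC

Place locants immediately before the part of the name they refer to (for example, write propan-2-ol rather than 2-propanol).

The longest carbon chain that includes the –CHO group and the multiple bond has 10 carbons, so the parent hydride is decane.
The principal characteristic group is an aldehyde (terminal –CHO), named with the suffix -al.
There is one C≡C triple bond, indicated by the ending -yne.
Number the chain so that the aldehyde carbon is C-1 by definition.
That gives the triple bond between C-5 and C-6; a bromo group at C-2.
Putting it together: 2-bromodec-5-ynal.

2-bromodec-5-ynal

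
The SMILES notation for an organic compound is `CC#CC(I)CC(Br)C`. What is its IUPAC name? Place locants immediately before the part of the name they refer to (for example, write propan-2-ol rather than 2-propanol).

The longest carbon chain that includes the multiple bond has 7 carbons, so the parent hydride is heptane.
A C≡C triple bond in the chain gives the infix -yne-.
The numbering direction is chosen so that numbering from this end puts the triple bond at C-2 rather than C-5.
This places the triple bond between C-2 and C-3; a bromo group at C-6; an iodo group at C-4.
Substituent prefixes are cited in alphabetical order (multiplying prefixes like di-/tri- are ignored for ordering).
The name is 6-bromo-4-iodohept-2-yne.

6-bromo-4-iodohept-2-yne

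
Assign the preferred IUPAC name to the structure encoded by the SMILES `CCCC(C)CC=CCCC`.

7-methyldec-4-ene

Counting along the main chain through the multiple bond gives 10 carbons: the parent is decane.
A C=C double bond in the chain gives the infix -ene-.
Choose the numbering such that numbering from this end puts the double bond at C-4 rather than C-6.
That gives the double bond between C-4 and C-5; a methyl group at C-7.
The name is 7-methyldec-4-ene.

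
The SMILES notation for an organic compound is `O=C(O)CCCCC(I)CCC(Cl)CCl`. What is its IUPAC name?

The longest carbon chain that includes the –COOH group has 10 carbons, so the parent hydride is decane.
The highest-priority functional group is a carboxylic acid (terminal –COOH), so the name ends in -oic acid.
Choose the numbering such that the carboxylic acid carbon is C-1 by definition.
This places chloro groups at C-9 and C-10; an iodo group at C-6.
The substituents are ordered alphabetically, ignoring any di-/tri- multipliers.
Putting it together: 9,10-dichloro-6-iododecanoic acid.

9,10-dichloro-6-iododecanoic acid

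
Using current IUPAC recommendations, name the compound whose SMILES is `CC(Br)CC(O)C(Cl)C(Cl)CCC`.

2-bromo-5,6-dichlorononan-4-ol

The longest carbon chain that includes the –OH group has 9 carbons, so the parent hydride is nonane.
The principal characteristic group is an alcohol (–OH), named with the suffix -ol.
Number the chain so that numbering from this end puts the hydroxyl group at C-4 rather than C-6.
That gives the hydroxyl at C-4; a bromo group at C-2; chloro groups at C-5 and C-6.
The substituents are ordered alphabetically, ignoring any di-/tri- multipliers.
The name is 2-bromo-5,6-dichlorononan-4-ol.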